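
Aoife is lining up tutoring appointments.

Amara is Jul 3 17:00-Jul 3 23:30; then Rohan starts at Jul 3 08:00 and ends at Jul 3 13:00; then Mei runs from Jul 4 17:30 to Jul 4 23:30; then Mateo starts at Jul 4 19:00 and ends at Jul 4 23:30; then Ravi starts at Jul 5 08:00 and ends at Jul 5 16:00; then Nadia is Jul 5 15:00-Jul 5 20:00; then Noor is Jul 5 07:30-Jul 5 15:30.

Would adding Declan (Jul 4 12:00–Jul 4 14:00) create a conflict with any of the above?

No — it doesn't clash with anything

Rohan: ends Jul 3 13:00 at or before Declan starts Jul 4 12:00 → clear.
Amara: ends Jul 3 23:30 at or before Declan starts Jul 4 12:00 → clear.
Mei: starts Jul 4 17:30 at or after Declan ends Jul 4 14:00 → clear.
Mateo: starts Jul 4 19:00 at or after Declan ends Jul 4 14:00 → clear.
Noor: starts Jul 5 07:30 at or after Declan ends Jul 4 14:00 → clear.
Ravi: starts Jul 5 08:00 at or after Declan ends Jul 4 14:00 → clear.
Nadia: starts Jul 5 15:00 at or after Declan ends Jul 4 14:00 → clear.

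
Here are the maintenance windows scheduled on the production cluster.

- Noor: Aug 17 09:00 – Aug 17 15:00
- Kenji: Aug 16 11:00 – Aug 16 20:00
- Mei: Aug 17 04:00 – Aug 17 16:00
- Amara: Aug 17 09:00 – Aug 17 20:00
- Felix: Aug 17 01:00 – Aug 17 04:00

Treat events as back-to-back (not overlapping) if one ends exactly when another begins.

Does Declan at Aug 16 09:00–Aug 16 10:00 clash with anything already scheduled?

Kenji: starts Aug 16 11:00 at or after Declan ends Aug 16 10:00 → clear.
Felix: starts Aug 17 01:00 at or after Declan ends Aug 16 10:00 → clear.
Mei: starts Aug 17 04:00 at or after Declan ends Aug 16 10:00 → clear.
Noor: starts Aug 17 09:00 at or after Declan ends Aug 16 10:00 → clear.
Amara: starts Aug 17 09:00 at or after Declan ends Aug 16 10:00 → clear.

No — it doesn't clash with anything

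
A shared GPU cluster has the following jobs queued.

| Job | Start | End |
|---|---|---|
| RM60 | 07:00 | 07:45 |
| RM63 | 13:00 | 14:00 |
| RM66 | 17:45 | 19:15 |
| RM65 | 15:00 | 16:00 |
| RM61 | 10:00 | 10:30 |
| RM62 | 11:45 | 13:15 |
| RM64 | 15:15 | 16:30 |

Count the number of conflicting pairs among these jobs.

Sorted by start: RM60, RM61, RM62, RM63, RM65, RM64, RM66.
RM61 starts after RM60 ends — done with RM60.
RM62 starts after RM61 ends — done with RM61.
RM63 starts before RM62 ends → RM62 and RM63 overlap.
RM65 starts after RM62 ends — done with RM62.
RM65 starts after RM63 ends — done with RM63.
RM64 starts before RM65 ends → RM65 and RM64 overlap.
RM66 starts after RM65 ends.
RM66 starts after RM64 ends.
Overlapping pairs: RM62 & RM63, RM64 & RM65 — 2 in total.

2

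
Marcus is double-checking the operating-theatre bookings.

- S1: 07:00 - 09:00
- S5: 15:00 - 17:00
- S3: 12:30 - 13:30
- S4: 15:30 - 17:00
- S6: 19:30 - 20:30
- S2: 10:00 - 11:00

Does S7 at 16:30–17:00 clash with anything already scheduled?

S1: ends 09:00 at or before S7 starts 16:30 → clear.
S2: ends 11:00 at or before S7 starts 16:30 → clear.
S3: ends 13:30 at or before S7 starts 16:30 → clear.
S5: starts 15:00 before S7 ends 17:00, and ends 17:00 after S7 starts 16:30 → overlap.
S4: starts 15:30 before S7 ends 17:00, and ends 17:00 after S7 starts 16:30 → overlap.
S6: starts 19:30 at or after S7 ends 17:00 → clear.
S7 overlaps S4, S5.

Yes — it overlaps S4, S5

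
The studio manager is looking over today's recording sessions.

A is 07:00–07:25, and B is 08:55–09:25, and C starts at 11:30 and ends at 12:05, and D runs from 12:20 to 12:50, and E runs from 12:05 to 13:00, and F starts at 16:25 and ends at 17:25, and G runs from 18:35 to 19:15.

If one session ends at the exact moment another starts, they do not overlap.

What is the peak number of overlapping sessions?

2

Sweep the timeline, counting +1 at each start and −1 at each end (ends before starts at a tie):
07:00 start A → 1
07:25 end A → 0
08:55 start B → 1
09:25 end B → 0
11:30 start C → 1
12:05 end C → 0
12:05 start E → 1
12:20 start D → 2
12:50 end D → 1
13:00 end E → 0
16:25 start F → 1
17:25 end F → 0
18:35 start G → 1
19:15 end G → 0
Peak is 2, at 12:20 (D, E).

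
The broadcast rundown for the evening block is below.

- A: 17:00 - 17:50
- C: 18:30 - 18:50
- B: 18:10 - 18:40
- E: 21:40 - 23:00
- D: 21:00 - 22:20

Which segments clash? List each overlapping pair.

Two intervals overlap when each starts before the other ends.
Sorted by start: A, B, C, D, E.
B starts after A ends, so A has no further overlaps.
C starts before B ends → B and C overlap.
D starts after B ends, so B has no further overlaps.
D starts after C ends, so C has no further overlaps.
E starts before D ends → D and E overlap.

B & C, D & E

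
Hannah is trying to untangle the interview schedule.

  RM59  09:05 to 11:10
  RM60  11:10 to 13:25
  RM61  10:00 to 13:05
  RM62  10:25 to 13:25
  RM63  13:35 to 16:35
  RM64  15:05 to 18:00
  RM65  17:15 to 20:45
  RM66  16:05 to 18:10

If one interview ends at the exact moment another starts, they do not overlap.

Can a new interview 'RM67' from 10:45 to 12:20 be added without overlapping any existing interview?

RM59: starts 09:05 before RM67 ends 12:20, and ends 11:10 after RM67 starts 10:45 → overlap.
RM61: starts 10:00 before RM67 ends 12:20, and ends 13:05 after RM67 starts 10:45 → overlap.
RM62: starts 10:25 before RM67 ends 12:20, and ends 13:25 after RM67 starts 10:45 → overlap.
RM60: starts 11:10 before RM67 ends 12:20, and ends 13:25 after RM67 starts 10:45 → overlap.
RM63: starts 13:35 at or after RM67 ends 12:20 → clear.
RM64: starts 15:05 at or after RM67 ends 12:20 → clear.
RM66: starts 16:05 at or after RM67 ends 12:20 → clear.
RM65: starts 17:15 at or after RM67 ends 12:20 → clear.
RM67 overlaps RM59, RM60, RM61, RM62.

No — it overlaps RM59, RM60, RM61, RM62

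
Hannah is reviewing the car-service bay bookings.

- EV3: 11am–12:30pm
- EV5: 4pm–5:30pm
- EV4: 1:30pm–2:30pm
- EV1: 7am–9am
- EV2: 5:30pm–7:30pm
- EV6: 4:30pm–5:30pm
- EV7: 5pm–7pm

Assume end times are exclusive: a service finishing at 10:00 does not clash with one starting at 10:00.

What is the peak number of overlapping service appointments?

Sort all start/end points and keep a running count:
7am start EV1 → 1
9am end EV1 → 0
11am start EV3 → 1
12:30pm end EV3 → 0
1:30pm start EV4 → 1
2:30pm end EV4 → 0
4pm start EV5 → 1
4:30pm start EV6 → 2
5pm start EV7 → 3
5:30pm end EV5 → 2
5:30pm end EV6 → 1
5:30pm start EV2 → 2
7pm end EV7 → 1
7:30pm end EV2 → 0
Peak is 3, at 5pm (EV5, EV6, EV7).

3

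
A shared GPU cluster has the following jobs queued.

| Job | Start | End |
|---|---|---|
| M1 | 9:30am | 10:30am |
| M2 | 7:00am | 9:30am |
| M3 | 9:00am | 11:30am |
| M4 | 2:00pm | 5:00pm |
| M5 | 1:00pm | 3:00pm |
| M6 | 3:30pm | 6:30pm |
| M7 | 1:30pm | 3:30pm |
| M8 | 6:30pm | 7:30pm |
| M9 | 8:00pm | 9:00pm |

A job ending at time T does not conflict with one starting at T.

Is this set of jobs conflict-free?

No

Sorted by start: M2, M3, M1, M5, M7, M4, M6, M8, M9.
M3 starts before M2 ends → M2 and M3 overlap.
That's a conflict, so the schedule is not conflict-free.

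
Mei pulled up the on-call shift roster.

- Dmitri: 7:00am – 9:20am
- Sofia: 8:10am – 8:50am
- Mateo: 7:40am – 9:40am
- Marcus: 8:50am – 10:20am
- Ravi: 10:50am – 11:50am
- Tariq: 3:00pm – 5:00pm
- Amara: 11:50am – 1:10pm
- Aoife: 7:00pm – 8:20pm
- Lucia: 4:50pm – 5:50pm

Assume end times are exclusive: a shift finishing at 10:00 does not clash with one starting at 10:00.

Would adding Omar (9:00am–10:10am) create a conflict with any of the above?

Dmitri: starts 7:00am before Omar ends 10:10am, and ends 9:20am after Omar starts 9:00am → overlap.
Mateo: starts 7:40am before Omar ends 10:10am, and ends 9:40am after Omar starts 9:00am → overlap.
Sofia: ends 8:50am at or before Omar starts 9:00am → clear.
Marcus: starts 8:50am before Omar ends 10:10am, and ends 10:20am after Omar starts 9:00am → overlap.
Ravi: starts 10:50am at or after Omar ends 10:10am → clear.
Amara: starts 11:50am at or after Omar ends 10:10am → clear.
Tariq: starts 3:00pm at or after Omar ends 10:10am → clear.
Lucia: starts 4:50pm at or after Omar ends 10:10am → clear.
Aoife: starts 7:00pm at or after Omar ends 10:10am → clear.
Omar overlaps Dmitri, Mateo, Marcus.

Yes — it overlaps Dmitri, Marcus, Mateo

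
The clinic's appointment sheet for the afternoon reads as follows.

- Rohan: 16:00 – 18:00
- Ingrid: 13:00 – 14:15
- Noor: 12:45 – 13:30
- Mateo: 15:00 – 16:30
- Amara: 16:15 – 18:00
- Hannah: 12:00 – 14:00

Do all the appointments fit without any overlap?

Sorted by start: Hannah, Noor, Ingrid, Mateo, Rohan, Amara.
Noor starts before Hannah ends → Hannah and Noor overlap.
That's a conflict, so the schedule is not conflict-free.

No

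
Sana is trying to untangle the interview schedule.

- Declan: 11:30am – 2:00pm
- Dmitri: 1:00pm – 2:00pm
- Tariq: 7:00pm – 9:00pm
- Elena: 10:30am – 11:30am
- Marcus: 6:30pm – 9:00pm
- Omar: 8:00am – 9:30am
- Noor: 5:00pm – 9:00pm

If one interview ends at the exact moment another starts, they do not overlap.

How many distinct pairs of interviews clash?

Sorted by start: Omar, Elena, Declan, Dmitri, Noor, Marcus, Tariq.
Elena starts after Omar ends, so nothing later overlaps Omar either.
Declan starts exactly when Elena ends (back-to-back, no overlap), so nothing later overlaps Elena either.
Dmitri starts before Declan ends → Declan and Dmitri overlap.
Noor starts after Declan ends, so nothing later overlaps Declan either.
Noor starts after Dmitri ends, so nothing later overlaps Dmitri either.
Marcus starts before Noor ends → Noor and Marcus overlap.
Tariq starts before Noor ends → Noor and Tariq overlap.
Tariq starts before Marcus ends → Marcus and Tariq overlap.
Overlapping pairs: Declan & Dmitri, Marcus & Noor, Marcus & Tariq, Noor & Tariq — 4 in total.

4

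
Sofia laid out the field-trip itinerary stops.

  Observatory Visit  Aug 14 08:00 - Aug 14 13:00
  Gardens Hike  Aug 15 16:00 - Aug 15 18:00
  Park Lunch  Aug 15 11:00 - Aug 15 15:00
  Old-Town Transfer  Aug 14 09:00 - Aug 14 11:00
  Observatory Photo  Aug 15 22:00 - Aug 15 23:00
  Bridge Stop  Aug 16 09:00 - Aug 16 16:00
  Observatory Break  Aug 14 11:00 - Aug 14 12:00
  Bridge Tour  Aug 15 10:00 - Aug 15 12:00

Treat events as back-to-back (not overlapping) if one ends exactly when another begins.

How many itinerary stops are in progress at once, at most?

2

Sweep the timeline, counting +1 at each start and −1 at each end (ends before starts at a tie):
Aug 14 08:00 start Observatory Visit → 1
Aug 14 09:00 start Old-Town Transfer → 2
Aug 14 11:00 end Old-Town Transfer → 1
Aug 14 11:00 start Observatory Break → 2
Aug 14 12:00 end Observatory Break → 1
Aug 14 13:00 end Observatory Visit → 0
Aug 15 10:00 start Bridge Tour → 1
Aug 15 11:00 start Park Lunch → 2
Aug 15 12:00 end Bridge Tour → 1
Aug 15 15:00 end Park Lunch → 0
Aug 15 16:00 start Gardens Hike → 1
Aug 15 18:00 end Gardens Hike → 0
Aug 15 22:00 start Observatory Photo → 1
Aug 15 23:00 end Observatory Photo → 0
Aug 16 09:00 start Bridge Stop → 1
Aug 16 16:00 end Bridge Stop → 0
Peak is 2, at Aug 14 09:00 (Observatory Visit, Old-Town Transfer).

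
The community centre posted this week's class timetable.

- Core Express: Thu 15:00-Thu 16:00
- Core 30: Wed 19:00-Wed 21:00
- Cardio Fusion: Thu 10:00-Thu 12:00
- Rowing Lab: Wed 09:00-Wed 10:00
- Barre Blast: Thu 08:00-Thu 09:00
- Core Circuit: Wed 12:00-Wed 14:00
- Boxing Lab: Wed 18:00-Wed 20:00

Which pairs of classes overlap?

Boxing Lab & Core 30

Two intervals overlap when each starts before the other ends.
Sorted by start: Rowing Lab, Core Circuit, Boxing Lab, Core 30, Barre Blast, Cardio Fusion, Core Express.
Core Circuit starts after Rowing Lab ends — done with Rowing Lab.
Boxing Lab starts after Core Circuit ends — done with Core Circuit.
Core 30 starts before Boxing Lab ends → Boxing Lab and Core 30 overlap.
Barre Blast starts after Boxing Lab ends — done with Boxing Lab.
Barre Blast starts after Core 30 ends — done with Core 30.
Cardio Fusion starts after Barre Blast ends — done with Barre Blast.
Core Express starts after Cardio Fusion ends.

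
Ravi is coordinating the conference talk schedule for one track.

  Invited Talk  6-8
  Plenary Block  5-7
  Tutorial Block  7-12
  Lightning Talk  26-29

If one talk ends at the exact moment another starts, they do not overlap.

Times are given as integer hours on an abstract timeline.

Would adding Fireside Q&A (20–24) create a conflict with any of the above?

Plenary Block: ends 7 at or before Fireside Q&A starts 20 → clear.
Invited Talk: ends 8 at or before Fireside Q&A starts 20 → clear.
Tutorial Block: ends 12 at or before Fireside Q&A starts 20 → clear.
Lightning Talk: starts 26 at or after Fireside Q&A ends 24 → clear.

No — it doesn't clash with anything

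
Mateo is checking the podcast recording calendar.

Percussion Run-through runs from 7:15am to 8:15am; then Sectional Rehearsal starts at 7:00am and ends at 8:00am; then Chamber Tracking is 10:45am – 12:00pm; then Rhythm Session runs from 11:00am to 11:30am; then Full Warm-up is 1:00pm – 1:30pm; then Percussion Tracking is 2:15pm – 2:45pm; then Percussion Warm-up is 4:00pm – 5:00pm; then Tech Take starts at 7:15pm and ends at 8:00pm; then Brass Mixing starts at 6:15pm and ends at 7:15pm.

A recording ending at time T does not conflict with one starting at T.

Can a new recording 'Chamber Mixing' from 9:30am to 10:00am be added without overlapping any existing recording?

Yes — the slot is free

Sectional Rehearsal: ends 8:00am at or before Chamber Mixing starts 9:30am → clear.
Percussion Run-through: ends 8:15am at or before Chamber Mixing starts 9:30am → clear.
Chamber Tracking: starts 10:45am at or after Chamber Mixing ends 10:00am → clear.
Rhythm Session: starts 11:00am at or after Chamber Mixing ends 10:00am → clear.
Full Warm-up: starts 1:00pm at or after Chamber Mixing ends 10:00am → clear.
Percussion Tracking: starts 2:15pm at or after Chamber Mixing ends 10:00am → clear.
Percussion Warm-up: starts 4:00pm at or after Chamber Mixing ends 10:00am → clear.
Brass Mixing: starts 6:15pm at or after Chamber Mixing ends 10:00am → clear.
Tech Take: starts 7:15pm at or after Chamber Mixing ends 10:00am → clear.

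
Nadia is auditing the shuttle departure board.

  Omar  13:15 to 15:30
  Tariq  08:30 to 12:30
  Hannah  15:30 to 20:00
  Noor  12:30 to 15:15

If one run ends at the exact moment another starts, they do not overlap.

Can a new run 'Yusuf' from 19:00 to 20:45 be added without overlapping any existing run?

No — it overlaps Hannah

Tariq: ends 12:30 at or before Yusuf starts 19:00 → clear.
Noor: ends 15:15 at or before Yusuf starts 19:00 → clear.
Omar: ends 15:30 at or before Yusuf starts 19:00 → clear.
Hannah: starts 15:30 before Yusuf ends 20:45, and ends 20:00 after Yusuf starts 19:00 → overlap.
Yusuf overlaps Hannah.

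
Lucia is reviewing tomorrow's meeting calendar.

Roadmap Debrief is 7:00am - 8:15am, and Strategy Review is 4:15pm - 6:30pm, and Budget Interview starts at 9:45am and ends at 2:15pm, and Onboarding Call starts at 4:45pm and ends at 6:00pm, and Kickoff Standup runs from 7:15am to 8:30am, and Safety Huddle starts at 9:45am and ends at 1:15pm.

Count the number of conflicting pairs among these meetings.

3

Sorted by start: Roadmap Debrief, Kickoff Standup, Budget Interview, Safety Huddle, Strategy Review, Onboarding Call.
Kickoff Standup starts before Roadmap Debrief ends → Roadmap Debrief and Kickoff Standup overlap.
Budget Interview starts after Roadmap Debrief ends — done with Roadmap Debrief.
Budget Interview starts after Kickoff Standup ends — done with Kickoff Standup.
Safety Huddle starts before Budget Interview ends → Budget Interview and Safety Huddle overlap.
Strategy Review starts after Budget Interview ends — done with Budget Interview.
Strategy Review starts after Safety Huddle ends — done with Safety Huddle.
Onboarding Call starts before Strategy Review ends → Strategy Review and Onboarding Call overlap.
Overlapping pairs: Budget Interview & Safety Huddle, Kickoff Standup & Roadmap Debrief, Onboarding Call & Strategy Review — 3 in total.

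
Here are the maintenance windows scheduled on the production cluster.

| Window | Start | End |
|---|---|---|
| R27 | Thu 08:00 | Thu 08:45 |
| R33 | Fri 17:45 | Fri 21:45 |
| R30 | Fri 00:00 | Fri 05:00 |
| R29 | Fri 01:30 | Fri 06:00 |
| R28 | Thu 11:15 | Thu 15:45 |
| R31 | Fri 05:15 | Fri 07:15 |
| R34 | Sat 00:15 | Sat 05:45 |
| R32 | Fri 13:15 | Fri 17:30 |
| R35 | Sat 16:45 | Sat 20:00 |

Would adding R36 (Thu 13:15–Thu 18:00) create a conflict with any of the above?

R27: ends Thu 08:45 at or before R36 starts Thu 13:15 → clear.
R28: starts Thu 11:15 before R36 ends Thu 18:00, and ends Thu 15:45 after R36 starts Thu 13:15 → overlap.
R30: starts Fri 00:00 at or after R36 ends Thu 18:00 → clear.
R29: starts Fri 01:30 at or after R36 ends Thu 18:00 → clear.
R31: starts Fri 05:15 at or after R36 ends Thu 18:00 → clear.
R32: starts Fri 13:15 at or after R36 ends Thu 18:00 → clear.
R33: starts Fri 17:45 at or after R36 ends Thu 18:00 → clear.
R34: starts Sat 00:15 at or after R36 ends Thu 18:00 → clear.
R35: starts Sat 16:45 at or after R36 ends Thu 18:00 → clear.
R36 overlaps R28.

Yes — it overlaps R28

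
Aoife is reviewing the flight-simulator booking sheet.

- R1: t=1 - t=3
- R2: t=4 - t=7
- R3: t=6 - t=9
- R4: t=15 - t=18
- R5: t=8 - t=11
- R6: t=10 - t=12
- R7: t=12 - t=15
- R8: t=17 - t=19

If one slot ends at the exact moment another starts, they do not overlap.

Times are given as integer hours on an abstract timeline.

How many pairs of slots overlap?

4

Two intervals overlap when each starts before the other ends.
Sorted by start: R1, R2, R3, R5, R6, R7, R4, R8.
R2 starts after R1 ends — done with R1.
R3 starts before R2 ends → R2 and R3 overlap.
R5 starts after R2 ends — done with R2.
R5 starts before R3 ends → R3 and R5 overlap.
R6 starts after R3 ends — done with R3.
R6 starts before R5 ends → R5 and R6 overlap.
R7 starts after R5 ends — done with R5.
R7 starts exactly when R6 ends (back-to-back, no overlap) — done with R6.
R4 starts exactly when R7 ends (back-to-back, no overlap) — done with R7.
R8 starts before R4 ends → R4 and R8 overlap.
Overlapping pairs: R2 & R3, R3 & R5, R4 & R8, R5 & R6 — 4 in total.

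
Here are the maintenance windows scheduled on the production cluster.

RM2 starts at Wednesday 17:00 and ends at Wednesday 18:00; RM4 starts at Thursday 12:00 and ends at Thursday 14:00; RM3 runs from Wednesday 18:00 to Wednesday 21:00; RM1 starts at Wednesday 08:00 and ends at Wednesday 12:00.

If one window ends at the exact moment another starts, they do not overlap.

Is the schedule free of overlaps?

Yes

Check each pair: they overlap iff neither finishes before the other starts.
Sorted by start: RM1, RM2, RM3, RM4.
RM2 starts after RM1 ends; RM1 is clear from here.
RM3 starts exactly when RM2 ends (back-to-back, no overlap); RM2 is clear from here.
RM4 starts after RM3 ends.
Every pair is clear; the schedule has no overlaps.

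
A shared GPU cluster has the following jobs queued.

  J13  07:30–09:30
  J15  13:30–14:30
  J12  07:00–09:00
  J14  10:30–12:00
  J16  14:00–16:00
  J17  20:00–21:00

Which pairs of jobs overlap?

Check each pair: they overlap iff neither finishes before the other starts.
Sorted by start: J12, J13, J14, J15, J16, J17.
J13 starts before J12 ends → J12 and J13 overlap.
J14 starts after J12 ends — done with J12.
J14 starts after J13 ends — done with J13.
J15 starts after J14 ends — done with J14.
J16 starts before J15 ends → J15 and J16 overlap.
J17 starts after J15 ends.
J17 starts after J16 ends.

J12 & J13, J15 & J16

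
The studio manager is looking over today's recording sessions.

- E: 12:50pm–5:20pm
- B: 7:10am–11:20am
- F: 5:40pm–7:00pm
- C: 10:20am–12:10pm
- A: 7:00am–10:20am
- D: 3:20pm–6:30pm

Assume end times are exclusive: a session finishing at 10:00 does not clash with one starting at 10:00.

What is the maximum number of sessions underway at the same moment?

Walk through starts and ends in time order (an end at T is processed before a start at T):
7:00am start A → 1
7:10am start B → 2
10:20am end A → 1
10:20am start C → 2
11:20am end B → 1
12:10pm end C → 0
12:50pm start E → 1
3:20pm start D → 2
5:20pm end E → 1
5:40pm start F → 2
6:30pm end D → 1
7:00pm end F → 0
Peak is 2, at 7:10am (A, B).

2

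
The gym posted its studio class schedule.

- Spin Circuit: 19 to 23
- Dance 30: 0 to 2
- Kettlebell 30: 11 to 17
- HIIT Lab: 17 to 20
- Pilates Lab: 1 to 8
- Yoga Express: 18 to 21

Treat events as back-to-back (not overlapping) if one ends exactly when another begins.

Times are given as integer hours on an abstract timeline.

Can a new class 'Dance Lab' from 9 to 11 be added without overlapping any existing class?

Yes — the slot is free

Dance 30: ends 2 at or before Dance Lab starts 9 → clear.
Pilates Lab: ends 8 at or before Dance Lab starts 9 → clear.
Kettlebell 30: starts 11 at or after Dance Lab ends 11 → clear.
HIIT Lab: starts 17 at or after Dance Lab ends 11 → clear.
Yoga Express: starts 18 at or after Dance Lab ends 11 → clear.
Spin Circuit: starts 19 at or after Dance Lab ends 11 → clear.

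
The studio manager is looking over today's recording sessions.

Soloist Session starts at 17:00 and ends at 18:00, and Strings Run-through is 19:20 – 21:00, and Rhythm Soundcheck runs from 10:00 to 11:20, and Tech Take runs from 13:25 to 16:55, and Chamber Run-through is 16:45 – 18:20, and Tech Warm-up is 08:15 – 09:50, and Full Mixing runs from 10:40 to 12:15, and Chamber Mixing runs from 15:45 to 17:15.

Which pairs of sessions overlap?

Chamber Mixing & Chamber Run-through, Chamber Mixing & Soloist Session, Chamber Mixing & Tech Take, Chamber Run-through & Soloist Session, Chamber Run-through & Tech Take, Full Mixing & Rhythm Soundcheck

Check each pair: they overlap iff neither finishes before the other starts.
Sorted by start: Tech Warm-up, Rhythm Soundcheck, Full Mixing, Tech Take, Chamber Mixing, Chamber Run-through, Soloist Session, Strings Run-through.
Rhythm Soundcheck starts after Tech Warm-up ends, so Tech Warm-up has no further overlaps.
Full Mixing starts before Rhythm Soundcheck ends → Rhythm Soundcheck and Full Mixing overlap.
Tech Take starts after Rhythm Soundcheck ends, so Rhythm Soundcheck has no further overlaps.
Tech Take starts after Full Mixing ends, so Full Mixing has no further overlaps.
Chamber Mixing starts before Tech Take ends → Tech Take and Chamber Mixing overlap.
Chamber Run-through starts before Tech Take ends → Tech Take and Chamber Run-through overlap.
Soloist Session starts after Tech Take ends, so Tech Take has no further overlaps.
Chamber Run-through starts before Chamber Mixing ends → Chamber Mixing and Chamber Run-through overlap.
Soloist Session starts before Chamber Mixing ends → Chamber Mixing and Soloist Session overlap.
Strings Run-through starts after Chamber Mixing ends.
Soloist Session starts before Chamber Run-through ends → Chamber Run-through and Soloist Session overlap.
Strings Run-through starts after Chamber Run-through ends.
Strings Run-through starts after Soloist Session ends.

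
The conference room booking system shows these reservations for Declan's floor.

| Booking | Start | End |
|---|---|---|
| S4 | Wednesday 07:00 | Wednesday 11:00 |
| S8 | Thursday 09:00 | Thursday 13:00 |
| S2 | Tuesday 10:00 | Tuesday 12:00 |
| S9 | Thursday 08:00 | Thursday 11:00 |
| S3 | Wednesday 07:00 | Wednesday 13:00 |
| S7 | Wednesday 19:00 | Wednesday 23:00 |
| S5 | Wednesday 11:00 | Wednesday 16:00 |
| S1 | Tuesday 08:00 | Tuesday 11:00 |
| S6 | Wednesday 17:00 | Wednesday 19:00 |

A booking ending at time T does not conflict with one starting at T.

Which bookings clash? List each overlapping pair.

Sorted by start: S1, S2, S3, S4, S5, S6, S7, S9, S8.
S2 starts before S1 ends → S1 and S2 overlap.
S3 starts after S1 ends — done with S1.
S3 starts after S2 ends — done with S2.
S4 starts before S3 ends → S3 and S4 overlap.
S5 starts before S3 ends → S3 and S5 overlap.
S6 starts after S3 ends — done with S3.
S5 starts exactly when S4 ends (back-to-back, no overlap) — done with S4.
S6 starts after S5 ends — done with S5.
S7 starts exactly when S6 ends (back-to-back, no overlap) — done with S6.
S9 starts after S7 ends — done with S7.
S8 starts before S9 ends → S9 and S8 overlap.

S1 & S2, S3 & S4, S3 & S5, S8 & S9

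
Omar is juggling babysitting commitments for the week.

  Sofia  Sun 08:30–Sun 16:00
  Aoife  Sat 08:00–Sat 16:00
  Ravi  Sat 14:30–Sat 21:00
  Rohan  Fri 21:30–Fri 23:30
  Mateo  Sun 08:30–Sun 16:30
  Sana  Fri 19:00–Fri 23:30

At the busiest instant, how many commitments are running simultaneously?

2

Walk through starts and ends in time order (an end at T is processed before a start at T):
Fri 19:00 start Sana → 1
Fri 21:30 start Rohan → 2
Fri 23:30 end Rohan → 1
Fri 23:30 end Sana → 0
Sat 08:00 start Aoife → 1
Sat 14:30 start Ravi → 2
Sat 16:00 end Aoife → 1
Sat 21:00 end Ravi → 0
Sun 08:30 start Mateo → 1
Sun 08:30 start Sofia → 2
Sun 16:00 end Sofia → 1
Sun 16:30 end Mateo → 0
Peak is 2, at Fri 21:30 (Rohan, Sana).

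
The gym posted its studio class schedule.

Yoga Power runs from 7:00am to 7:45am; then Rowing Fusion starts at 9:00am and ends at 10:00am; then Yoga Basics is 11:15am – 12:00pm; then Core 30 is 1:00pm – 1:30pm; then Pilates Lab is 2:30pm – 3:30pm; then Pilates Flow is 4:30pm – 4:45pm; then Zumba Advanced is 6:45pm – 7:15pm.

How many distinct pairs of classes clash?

0

Sorted by start: Yoga Power, Rowing Fusion, Yoga Basics, Core 30, Pilates Lab, Pilates Flow, Zumba Advanced.
Rowing Fusion starts after Yoga Power ends, so Yoga Power has no further overlaps.
Yoga Basics starts after Rowing Fusion ends, so Rowing Fusion has no further overlaps.
Core 30 starts after Yoga Basics ends, so Yoga Basics has no further overlaps.
Pilates Lab starts after Core 30 ends, so Core 30 has no further overlaps.
Pilates Flow starts after Pilates Lab ends, so Pilates Lab has no further overlaps.
Zumba Advanced starts after Pilates Flow ends.
No pair overlaps.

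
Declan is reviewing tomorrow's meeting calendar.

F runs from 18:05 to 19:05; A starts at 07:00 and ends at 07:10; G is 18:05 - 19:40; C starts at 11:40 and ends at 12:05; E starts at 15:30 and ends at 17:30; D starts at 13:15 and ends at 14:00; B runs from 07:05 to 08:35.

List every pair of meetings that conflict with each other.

Sorted by start: A, B, C, D, E, F, G.
B starts before A ends → A and B overlap.
C starts after A ends — done with A.
C starts after B ends — done with B.
D starts after C ends — done with C.
E starts after D ends — done with D.
F starts after E ends — done with E.
G starts before F ends → F and G overlap.

A & B, F & G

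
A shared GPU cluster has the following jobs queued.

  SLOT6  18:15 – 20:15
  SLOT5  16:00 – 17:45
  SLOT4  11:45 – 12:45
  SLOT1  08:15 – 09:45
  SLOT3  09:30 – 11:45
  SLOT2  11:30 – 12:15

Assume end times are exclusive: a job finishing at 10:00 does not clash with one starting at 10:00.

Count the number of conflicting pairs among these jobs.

Sorted by start: SLOT1, SLOT3, SLOT2, SLOT4, SLOT5, SLOT6.
SLOT3 starts before SLOT1 ends → SLOT1 and SLOT3 overlap.
SLOT2 starts after SLOT1 ends, so nothing later overlaps SLOT1 either.
SLOT2 starts before SLOT3 ends → SLOT3 and SLOT2 overlap.
SLOT4 starts exactly when SLOT3 ends (back-to-back, no overlap), so nothing later overlaps SLOT3 either.
SLOT4 starts before SLOT2 ends → SLOT2 and SLOT4 overlap.
SLOT5 starts after SLOT2 ends, so nothing later overlaps SLOT2 either.
SLOT5 starts after SLOT4 ends, so nothing later overlaps SLOT4 either.
SLOT6 starts after SLOT5 ends.
Overlapping pairs: SLOT1 & SLOT3, SLOT2 & SLOT3, SLOT2 & SLOT4 — 3 in total.

3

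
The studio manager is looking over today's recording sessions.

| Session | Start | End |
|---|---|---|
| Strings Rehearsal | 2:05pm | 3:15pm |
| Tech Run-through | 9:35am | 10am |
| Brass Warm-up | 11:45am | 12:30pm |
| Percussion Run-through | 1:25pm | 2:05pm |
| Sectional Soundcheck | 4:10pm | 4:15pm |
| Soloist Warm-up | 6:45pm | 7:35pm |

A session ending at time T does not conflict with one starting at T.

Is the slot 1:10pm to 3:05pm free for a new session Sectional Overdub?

Tech Run-through: ends 10am at or before Sectional Overdub starts 1:10pm → clear.
Brass Warm-up: ends 12:30pm at or before Sectional Overdub starts 1:10pm → clear.
Percussion Run-through: starts 1:25pm before Sectional Overdub ends 3:05pm, and ends 2:05pm after Sectional Overdub starts 1:10pm → overlap.
Strings Rehearsal: starts 2:05pm before Sectional Overdub ends 3:05pm, and ends 3:15pm after Sectional Overdub starts 1:10pm → overlap.
Sectional Soundcheck: starts 4:10pm at or after Sectional Overdub ends 3:05pm → clear.
Soloist Warm-up: starts 6:45pm at or after Sectional Overdub ends 3:05pm → clear.
Sectional Overdub overlaps Strings Rehearsal, Percussion Run-through.

No — it overlaps Percussion Run-through, Strings Rehearsal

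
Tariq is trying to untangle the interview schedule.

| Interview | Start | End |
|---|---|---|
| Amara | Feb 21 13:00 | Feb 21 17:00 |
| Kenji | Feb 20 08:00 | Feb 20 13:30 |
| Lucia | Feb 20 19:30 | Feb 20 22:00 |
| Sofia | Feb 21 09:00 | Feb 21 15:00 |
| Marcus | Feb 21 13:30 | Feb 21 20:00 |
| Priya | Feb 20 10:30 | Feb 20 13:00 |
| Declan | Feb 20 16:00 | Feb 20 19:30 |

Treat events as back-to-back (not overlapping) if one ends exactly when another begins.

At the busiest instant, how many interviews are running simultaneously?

Walk through starts and ends in time order (an end at T is processed before a start at T):
Feb 20 08:00 start Kenji → 1
Feb 20 10:30 start Priya → 2
Feb 20 13:00 end Priya → 1
Feb 20 13:30 end Kenji → 0
Feb 20 16:00 start Declan → 1
Feb 20 19:30 end Declan → 0
Feb 20 19:30 start Lucia → 1
Feb 20 22:00 end Lucia → 0
Feb 21 09:00 start Sofia → 1
Feb 21 13:00 start Amara → 2
Feb 21 13:30 start Marcus → 3
Feb 21 15:00 end Sofia → 2
Feb 21 17:00 end Amara → 1
Feb 21 20:00 end Marcus → 0
Peak is 3, at Feb 21 13:30 (Amara, Marcus, Sofia).

3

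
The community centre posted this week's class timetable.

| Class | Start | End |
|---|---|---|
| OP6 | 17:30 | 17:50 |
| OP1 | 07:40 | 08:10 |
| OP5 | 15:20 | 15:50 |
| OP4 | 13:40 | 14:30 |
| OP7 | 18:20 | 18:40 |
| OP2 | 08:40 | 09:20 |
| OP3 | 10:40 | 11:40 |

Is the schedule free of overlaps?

Sorted by start: OP1, OP2, OP3, OP4, OP5, OP6, OP7.
OP2 starts after OP1 ends — done with OP1.
OP3 starts after OP2 ends — done with OP2.
OP4 starts after OP3 ends — done with OP3.
OP5 starts after OP4 ends — done with OP4.
OP6 starts after OP5 ends — done with OP5.
OP7 starts after OP6 ends.
Every pair is clear; the schedule has no overlaps.

Yes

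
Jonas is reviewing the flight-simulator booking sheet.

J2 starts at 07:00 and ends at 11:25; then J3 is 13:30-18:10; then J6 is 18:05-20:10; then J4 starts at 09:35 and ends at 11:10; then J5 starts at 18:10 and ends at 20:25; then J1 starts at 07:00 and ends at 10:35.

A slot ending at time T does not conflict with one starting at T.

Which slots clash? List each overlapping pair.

J1 & J2, J1 & J4, J2 & J4, J3 & J6, J5 & J6

Check each pair: they overlap iff neither finishes before the other starts.
Sorted by start: J1, J2, J4, J3, J6, J5.
J2 starts before J1 ends → J1 and J2 overlap.
J4 starts before J1 ends → J1 and J4 overlap.
J3 starts after J1 ends — done with J1.
J4 starts before J2 ends → J2 and J4 overlap.
J3 starts after J2 ends — done with J2.
J3 starts after J4 ends — done with J4.
J6 starts before J3 ends → J3 and J6 overlap.
J5 starts exactly when J3 ends (back-to-back, no overlap).
J5 starts before J6 ends → J6 and J5 overlap.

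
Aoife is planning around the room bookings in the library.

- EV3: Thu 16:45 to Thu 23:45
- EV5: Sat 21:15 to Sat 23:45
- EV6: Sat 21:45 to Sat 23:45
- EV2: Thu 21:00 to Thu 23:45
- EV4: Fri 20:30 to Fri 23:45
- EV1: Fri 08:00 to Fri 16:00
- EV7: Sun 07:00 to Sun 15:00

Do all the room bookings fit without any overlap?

Sorted by start: EV3, EV2, EV1, EV4, EV5, EV6, EV7.
EV2 starts before EV3 ends → EV3 and EV2 overlap.
That's a conflict, so the schedule is not conflict-free.

No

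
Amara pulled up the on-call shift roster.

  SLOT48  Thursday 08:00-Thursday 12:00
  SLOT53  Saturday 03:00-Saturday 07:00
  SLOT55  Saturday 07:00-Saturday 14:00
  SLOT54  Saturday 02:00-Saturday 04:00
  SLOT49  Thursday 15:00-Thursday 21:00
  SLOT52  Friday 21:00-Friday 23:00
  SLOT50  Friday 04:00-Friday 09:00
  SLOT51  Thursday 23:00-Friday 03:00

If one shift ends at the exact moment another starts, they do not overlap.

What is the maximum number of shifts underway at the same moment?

2

Sweep the timeline, counting +1 at each start and −1 at each end (ends before starts at a tie):
Thursday 08:00 start SLOT48 → 1
Thursday 12:00 end SLOT48 → 0
Thursday 15:00 start SLOT49 → 1
Thursday 21:00 end SLOT49 → 0
Thursday 23:00 start SLOT51 → 1
Friday 03:00 end SLOT51 → 0
Friday 04:00 start SLOT50 → 1
Friday 09:00 end SLOT50 → 0
Friday 21:00 start SLOT52 → 1
Friday 23:00 end SLOT52 → 0
Saturday 02:00 start SLOT54 → 1
Saturday 03:00 start SLOT53 → 2
Saturday 04:00 end SLOT54 → 1
Saturday 07:00 end SLOT53 → 0
Saturday 07:00 start SLOT55 → 1
Saturday 14:00 end SLOT55 → 0
Peak is 2, at Saturday 03:00 (SLOT53, SLOT54).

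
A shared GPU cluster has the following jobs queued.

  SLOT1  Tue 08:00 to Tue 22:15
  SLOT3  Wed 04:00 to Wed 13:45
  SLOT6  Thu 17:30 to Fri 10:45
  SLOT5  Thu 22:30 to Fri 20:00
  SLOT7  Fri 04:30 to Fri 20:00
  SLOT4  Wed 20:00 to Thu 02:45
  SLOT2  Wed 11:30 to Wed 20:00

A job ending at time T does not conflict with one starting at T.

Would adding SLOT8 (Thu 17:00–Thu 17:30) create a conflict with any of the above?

No — it doesn't clash with anything

SLOT1: ends Tue 22:15 at or before SLOT8 starts Thu 17:00 → clear.
SLOT3: ends Wed 13:45 at or before SLOT8 starts Thu 17:00 → clear.
SLOT2: ends Wed 20:00 at or before SLOT8 starts Thu 17:00 → clear.
SLOT4: ends Thu 02:45 at or before SLOT8 starts Thu 17:00 → clear.
SLOT6: starts Thu 17:30 at or after SLOT8 ends Thu 17:30 → clear.
SLOT5: starts Thu 22:30 at or after SLOT8 ends Thu 17:30 → clear.
SLOT7: starts Fri 04:30 at or after SLOT8 ends Thu 17:30 → clear.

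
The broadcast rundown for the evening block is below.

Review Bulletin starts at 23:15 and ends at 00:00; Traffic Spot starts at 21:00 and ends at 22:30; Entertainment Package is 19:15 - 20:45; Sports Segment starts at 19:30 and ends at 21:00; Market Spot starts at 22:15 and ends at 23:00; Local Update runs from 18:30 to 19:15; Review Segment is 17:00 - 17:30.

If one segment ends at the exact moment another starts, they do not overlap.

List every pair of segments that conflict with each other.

Entertainment Package & Sports Segment, Market Spot & Traffic Spot

Sorted by start: Review Segment, Local Update, Entertainment Package, Sports Segment, Traffic Spot, Market Spot, Review Bulletin.
Local Update starts after Review Segment ends, so nothing later overlaps Review Segment either.
Entertainment Package starts exactly when Local Update ends (back-to-back, no overlap), so nothing later overlaps Local Update either.
Sports Segment starts before Entertainment Package ends → Entertainment Package and Sports Segment overlap.
Traffic Spot starts after Entertainment Package ends, so nothing later overlaps Entertainment Package either.
Traffic Spot starts exactly when Sports Segment ends (back-to-back, no overlap), so nothing later overlaps Sports Segment either.
Market Spot starts before Traffic Spot ends → Traffic Spot and Market Spot overlap.
Review Bulletin starts after Traffic Spot ends.
Review Bulletin starts after Market Spot ends.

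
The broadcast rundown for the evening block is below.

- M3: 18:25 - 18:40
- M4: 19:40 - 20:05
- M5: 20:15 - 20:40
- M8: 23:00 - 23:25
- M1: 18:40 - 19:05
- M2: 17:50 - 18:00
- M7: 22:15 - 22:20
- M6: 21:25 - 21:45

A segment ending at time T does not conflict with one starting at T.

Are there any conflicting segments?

Sorted by start: M2, M3, M1, M4, M5, M6, M7, M8.
M3 starts after M2 ends — done with M2.
M1 starts exactly when M3 ends (back-to-back, no overlap) — done with M3.
M4 starts after M1 ends — done with M1.
M5 starts after M4 ends — done with M4.
M6 starts after M5 ends — done with M5.
M7 starts after M6 ends — done with M6.
M8 starts after M7 ends.
Every pair is clear; the schedule has no overlaps.

No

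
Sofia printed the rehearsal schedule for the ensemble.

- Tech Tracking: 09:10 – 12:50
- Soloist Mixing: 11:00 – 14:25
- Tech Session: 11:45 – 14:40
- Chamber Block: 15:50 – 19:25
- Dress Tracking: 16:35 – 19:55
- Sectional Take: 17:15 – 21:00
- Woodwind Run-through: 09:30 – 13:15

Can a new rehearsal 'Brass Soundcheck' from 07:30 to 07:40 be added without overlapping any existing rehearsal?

Yes — the slot is free

Tech Tracking: starts 09:10 at or after Brass Soundcheck ends 07:40 → clear.
Woodwind Run-through: starts 09:30 at or after Brass Soundcheck ends 07:40 → clear.
Soloist Mixing: starts 11:00 at or after Brass Soundcheck ends 07:40 → clear.
Tech Session: starts 11:45 at or after Brass Soundcheck ends 07:40 → clear.
Chamber Block: starts 15:50 at or after Brass Soundcheck ends 07:40 → clear.
Dress Tracking: starts 16:35 at or after Brass Soundcheck ends 07:40 → clear.
Sectional Take: starts 17:15 at or after Brass Soundcheck ends 07:40 → clear.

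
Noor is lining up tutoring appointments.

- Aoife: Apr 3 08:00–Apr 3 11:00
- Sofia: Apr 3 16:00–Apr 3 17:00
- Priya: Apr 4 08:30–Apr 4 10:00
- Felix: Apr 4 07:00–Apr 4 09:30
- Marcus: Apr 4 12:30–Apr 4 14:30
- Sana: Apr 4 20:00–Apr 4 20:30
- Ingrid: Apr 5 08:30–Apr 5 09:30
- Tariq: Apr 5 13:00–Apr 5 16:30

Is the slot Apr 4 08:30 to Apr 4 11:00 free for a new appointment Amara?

No — it overlaps Felix, Priya

Aoife: ends Apr 3 11:00 at or before Amara starts Apr 4 08:30 → clear.
Sofia: ends Apr 3 17:00 at or before Amara starts Apr 4 08:30 → clear.
Felix: starts Apr 4 07:00 before Amara ends Apr 4 11:00, and ends Apr 4 09:30 after Amara starts Apr 4 08:30 → overlap.
Priya: starts Apr 4 08:30 before Amara ends Apr 4 11:00, and ends Apr 4 10:00 after Amara starts Apr 4 08:30 → overlap.
Marcus: starts Apr 4 12:30 at or after Amara ends Apr 4 11:00 → clear.
Sana: starts Apr 4 20:00 at or after Amara ends Apr 4 11:00 → clear.
Ingrid: starts Apr 5 08:30 at or after Amara ends Apr 4 11:00 → clear.
Tariq: starts Apr 5 13:00 at or after Amara ends Apr 4 11:00 → clear.
Amara overlaps Priya, Felix.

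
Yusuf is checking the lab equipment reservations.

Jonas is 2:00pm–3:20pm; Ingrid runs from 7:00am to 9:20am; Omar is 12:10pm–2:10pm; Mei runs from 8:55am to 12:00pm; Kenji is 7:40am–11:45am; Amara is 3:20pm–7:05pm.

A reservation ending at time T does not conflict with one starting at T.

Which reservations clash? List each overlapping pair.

Sorted by start: Ingrid, Kenji, Mei, Omar, Jonas, Amara.
Kenji starts before Ingrid ends → Ingrid and Kenji overlap.
Mei starts before Ingrid ends → Ingrid and Mei overlap.
Omar starts after Ingrid ends, so Ingrid has no further overlaps.
Mei starts before Kenji ends → Kenji and Mei overlap.
Omar starts after Kenji ends, so Kenji has no further overlaps.
Omar starts after Mei ends, so Mei has no further overlaps.
Jonas starts before Omar ends → Omar and Jonas overlap.
Amara starts after Omar ends.
Amara starts exactly when Jonas ends (back-to-back, no overlap).

Ingrid & Kenji, Ingrid & Mei, Jonas & Omar, Kenji & Mei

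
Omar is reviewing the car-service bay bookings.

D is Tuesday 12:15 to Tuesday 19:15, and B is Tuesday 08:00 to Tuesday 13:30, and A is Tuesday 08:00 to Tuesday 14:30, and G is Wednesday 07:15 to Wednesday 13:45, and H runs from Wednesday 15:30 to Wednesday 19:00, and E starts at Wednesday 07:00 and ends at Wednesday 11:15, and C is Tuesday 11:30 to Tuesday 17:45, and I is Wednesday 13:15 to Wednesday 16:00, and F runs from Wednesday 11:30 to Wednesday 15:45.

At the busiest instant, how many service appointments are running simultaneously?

Walk through starts and ends in time order (an end at T is processed before a start at T):
Tuesday 08:00 start A → 1
Tuesday 08:00 start B → 2
Tuesday 11:30 start C → 3
Tuesday 12:15 start D → 4
Tuesday 13:30 end B → 3
Tuesday 14:30 end A → 2
Tuesday 17:45 end C → 1
Tuesday 19:15 end D → 0
Wednesday 07:00 start E → 1
Wednesday 07:15 start G → 2
Wednesday 11:15 end E → 1
Wednesday 11:30 start F → 2
Wednesday 13:15 start I → 3
Wednesday 13:45 end G → 2
Wednesday 15:30 start H → 3
Wednesday 15:45 end F → 2
Wednesday 16:00 end I → 1
Wednesday 19:00 end H → 0
Peak is 4, at Tuesday 12:15 (A, B, C, D).

4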